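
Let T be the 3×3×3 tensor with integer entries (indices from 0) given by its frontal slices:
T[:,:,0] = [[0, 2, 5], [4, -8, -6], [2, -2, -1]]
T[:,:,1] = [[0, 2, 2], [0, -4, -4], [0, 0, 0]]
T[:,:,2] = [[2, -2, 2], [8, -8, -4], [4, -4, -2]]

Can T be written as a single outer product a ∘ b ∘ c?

The mode-1 unfolding of T (rows indexed by i, columns by (j,k) = (0,0), (0,1), (0,2), (1,0), (1,1), (1,2), (2,0), (2,1), (2,2)) is [[0, 0, 2, 2, 2, -2, 5, 2, 2], [4, 0, 8, -8, -4, -8, -6, -4, -4], [2, 0, 4, -2, 0, -4, -1, 0, -2]].
There the 3×3 minor on rows i ∈ {0, 1, 2}, columns (j,k) ∈ {(0,0), (0,2), (1,0)} is det [[0, 2, 2], [4, 8, -8], [2, 4, -2]] = -16 ≠ 0, so this unfolding has rank ≥ 3; CP rank is at least every unfolding rank, so rank(T) ≥ 3.
In particular rank(T) ≥ 3 > 1, so T is not rank-1.

No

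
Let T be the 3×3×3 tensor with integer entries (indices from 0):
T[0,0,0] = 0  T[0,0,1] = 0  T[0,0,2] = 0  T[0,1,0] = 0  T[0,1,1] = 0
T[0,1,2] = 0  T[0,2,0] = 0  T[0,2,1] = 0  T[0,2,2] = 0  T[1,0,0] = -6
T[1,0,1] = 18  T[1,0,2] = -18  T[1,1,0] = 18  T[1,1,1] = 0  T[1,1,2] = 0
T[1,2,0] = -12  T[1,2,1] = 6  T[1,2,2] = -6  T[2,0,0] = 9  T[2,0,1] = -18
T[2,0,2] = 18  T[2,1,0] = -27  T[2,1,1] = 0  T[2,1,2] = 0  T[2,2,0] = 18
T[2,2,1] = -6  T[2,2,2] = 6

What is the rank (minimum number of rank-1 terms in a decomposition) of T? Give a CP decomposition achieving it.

rank(T) = 2

Lower bound: the mode-1 unfolding of T (rows indexed by i, columns by (j,k) = (0,0), (0,1), (0,2), (1,0), (1,1), (1,2), (2,0), (2,1), (2,2)) is [[0, 0, 0, 0, 0, 0, 0, 0, 0], [-6, 18, -18, 18, 0, 0, -12, 6, -6], [9, -18, 18, -27, 0, 0, 18, -6, 6]].
There the 2×2 minor on rows i ∈ {1, 2}, columns (j,k) ∈ {(0,0), (0,1)} is det [[-6, 18], [9, -18]] = -54 ≠ 0, so this unfolding has rank ≥ 2; CP rank is at least every unfolding rank, so rank(T) ≥ 2. (Flattening ranks never certify an upper bound on CP rank; for that we must actually write T with 2 rank-1 terms.)
Upper bound — finding two terms. Write S_k = T[:,:,k] for the frontal slices: S₀ = [[0, 0, 0], [-6, 18, -12], [9, -27, 18]], S₁ = [[0, 0, 0], [18, 0, 6], [-18, 0, -6]], S₂ = [[0, 0, 0], [-18, 0, -6], [18, 0, 6]].
If T = a₁ ⊗ b₁ ⊗ c₁ + a₂ ⊗ b₂ ⊗ c₂ then each S_k = c₁[k]·a₁b₁ᵀ + c₂[k]·a₂b₂ᵀ. S₀ and S₁ are linearly independent, so a₁b₁ᵀ and a₂b₂ᵀ must span the same plane of matrices: they are the rank-1 matrices of the form x·S₀ + y·S₁.
The 2×2 minor of x·S₀ + y·S₁ on rows {1,2}, columns {0,1} is −162·xy = (-162)·(y)(x), vanishing at (x:y) = (1:0) and (0:1).
M₁ = S₀ = [[0, 0, 0], [-6, 18, -12], [9, -27, 18]] = (-3)·[0, 2, -3][1, -3, 2]ᵀ and M₂ = S₁ = [[0, 0, 0], [18, 0, 6], [-18, 0, -6]] = 6·[0, 1, -1][3, 0, 1]ᵀ, so take a₁ = [0, 2, -3], b₁ = [1, -3, 2], a₂ = [0, 1, -1], b₂ = [3, 0, 1].
Each slice is an integer combination of E₁ = a₁b₁ᵀ and E₂ = a₂b₂ᵀ: S₀ = −3·E₁, S₁ = 6·E₂, S₂ = −6·E₂; reading off coefficients, c₁ = [-3, 0, 0] and c₂ = [0, 6, -6].
Hence T = [0, 2, -3] ⊗ [1, -3, 2] ⊗ [-3, 0, 0] + [0, 1, -1] ⊗ [3, 0, 1] ⊗ [0, 6, -6], so rank(T) ≤ 2.
These bounds meet, so rank(T) = 2.
Check entry T[0,0,1] = 0: (0)·(1)·(0) + (0)·(3)·(6) = 0.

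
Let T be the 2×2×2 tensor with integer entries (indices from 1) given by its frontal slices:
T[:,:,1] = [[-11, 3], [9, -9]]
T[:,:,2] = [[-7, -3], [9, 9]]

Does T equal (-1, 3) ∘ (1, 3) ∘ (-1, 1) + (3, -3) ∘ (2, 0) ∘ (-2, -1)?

Yes

Reconstruct entrywise from the claimed factors. For example, T[1,1,2] = -7 and Σₗ aₗ[1]bₗ[1]cₗ[2] = (-1)·(1)·(1) + (3)·(2)·(-1) = -7; checking all 8 entries, every one matches. The claim holds.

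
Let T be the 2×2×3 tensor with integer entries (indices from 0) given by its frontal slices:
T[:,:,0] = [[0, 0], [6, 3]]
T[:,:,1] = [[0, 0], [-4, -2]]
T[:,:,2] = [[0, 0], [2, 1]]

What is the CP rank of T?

Lower bound: T ≠ 0 (e.g. T[1,0,0] = 6), so rank(T) ≥ 1.
Upper bound: the mode-1 fibre T[:,0,0] = [0, 6] gives a = [0, 1] (primitive direction); the mode-2 fibre T[1,:,0] = [6, 3] gives b = [2, 1]; then c[k] = T[1,0,k] / (a[1]·b[0]) = [6, -4, 2] / 2 = [3, -2, 1].
Expanding [0, 1] ⊗ [2, 1] ⊗ [3, -2, 1] reproduces all 12 entries of T, so T = [0, 1] ⊗ [2, 1] ⊗ [3, -2, 1] and rank(T) ≤ 1.
These bounds meet, so rank(T) = 1.

1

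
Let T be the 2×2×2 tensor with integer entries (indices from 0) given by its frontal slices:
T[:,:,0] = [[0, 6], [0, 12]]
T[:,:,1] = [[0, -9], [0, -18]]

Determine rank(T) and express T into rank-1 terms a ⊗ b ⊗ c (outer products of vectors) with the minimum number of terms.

Lower bound: T ≠ 0 (e.g. T[0,1,0] = 6), so rank(T) ≥ 1.
Upper bound: the mode-1 fibre T[:,1,0] = [6, 12] gives a = (1, 2) (primitive direction); the mode-2 fibre T[0,:,0] = [0, 6] gives b = (0, 1); then c[k] = T[0,1,k] / (a[0]·b[1]) = [6, -9] / 1 = (6, -9).
Expanding (1, 2) ⊗ (0, 1) ⊗ (6, -9) reproduces all 8 entries of T, so T = (1, 2) ⊗ (0, 1) ⊗ (6, -9) and rank(T) ≤ 1.
These bounds meet, so rank(T) = 1.

rank(T) = 1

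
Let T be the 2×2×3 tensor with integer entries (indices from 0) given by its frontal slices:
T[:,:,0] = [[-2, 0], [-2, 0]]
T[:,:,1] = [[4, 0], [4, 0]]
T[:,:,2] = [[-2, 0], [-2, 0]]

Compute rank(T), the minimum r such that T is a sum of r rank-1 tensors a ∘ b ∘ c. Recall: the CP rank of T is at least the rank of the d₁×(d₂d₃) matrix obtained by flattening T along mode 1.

1

Lower bound: T ≠ 0 (e.g. T[0,0,0] = -2), so rank(T) ≥ 1.
Upper bound: if T = a ∘ b ∘ c then every fibre of T is a multiple of the corresponding factor, so read the factors off the fibres through the nonzero entry T[0,0,0] = -2.
The mode-1 fibre T[:,0,0] = [-2, -2] gives a = [1, 1] (primitive direction); the mode-2 fibre T[0,:,0] = [-2, 0] gives b = [1, 0]; then c[k] = T[0,0,k] / (a[0]·b[0]) = [-2, 4, -2] / 1 = [-2, 4, -2].
Expanding [1, 1] ∘ [1, 0] ∘ [-2, 4, -2] reproduces all 12 entries of T, so T = [1, 1] ∘ [1, 0] ∘ [-2, 4, -2] and rank(T) ≤ 1.
These bounds meet, so rank(T) = 1.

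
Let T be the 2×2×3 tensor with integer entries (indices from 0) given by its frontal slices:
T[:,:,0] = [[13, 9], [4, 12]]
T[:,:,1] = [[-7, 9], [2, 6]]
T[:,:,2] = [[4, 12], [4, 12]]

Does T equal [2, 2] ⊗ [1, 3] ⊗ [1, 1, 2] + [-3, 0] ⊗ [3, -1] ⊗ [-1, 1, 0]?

Reconstruct entry (0,0,0) from the claimed factors: Σₗ aₗ[0]bₗ[0]cₗ[0] = (2)·(1)·(1) + (-3)·(3)·(-1) = 11, but T[0,0,0] = 13. The claim is false.

No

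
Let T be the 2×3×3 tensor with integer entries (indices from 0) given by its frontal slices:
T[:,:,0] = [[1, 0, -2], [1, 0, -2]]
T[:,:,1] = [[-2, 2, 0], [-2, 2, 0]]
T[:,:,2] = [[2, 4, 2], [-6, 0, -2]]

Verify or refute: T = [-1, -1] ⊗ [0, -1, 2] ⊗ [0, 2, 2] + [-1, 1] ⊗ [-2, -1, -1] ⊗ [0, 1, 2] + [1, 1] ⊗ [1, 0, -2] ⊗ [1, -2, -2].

No

Reconstruct entry (0,0,1) from the claimed factors: Σₗ aₗ[0]bₗ[0]cₗ[1] = (-1)·(0)·(2) + (-1)·(-2)·(1) + (1)·(1)·(-2) = 0, but T[0,0,1] = -2. The claim is false.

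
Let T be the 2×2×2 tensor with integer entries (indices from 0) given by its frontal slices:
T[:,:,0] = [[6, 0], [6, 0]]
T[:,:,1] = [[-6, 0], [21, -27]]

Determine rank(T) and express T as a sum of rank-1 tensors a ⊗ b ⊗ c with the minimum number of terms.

Lower bound: the mode-3 unfolding of T (rows indexed by k, columns by (i,j) = (0,0), (0,1), (1,0), (1,1)) is [[6, 0, 6, 0], [-6, 0, 21, -27]].
There the 2×2 minor on rows k ∈ {0, 1}, columns (i,j) ∈ {(0,0), (1,0)} is det [[6, 6], [-6, 21]] = 162 ≠ 0, so this unfolding has rank ≥ 2; CP rank is at least every unfolding rank, so rank(T) ≥ 2. (Flattening ranks never certify an upper bound on CP rank; for that we must actually write T with 2 rank-1 terms.)
Upper bound — finding two terms. Write S_k = T[:,:,k] for the frontal slices: S₀ = [[6, 0], [6, 0]], S₁ = [[-6, 0], [21, -27]].
If T = a₁ ⊗ b₁ ⊗ c₁ + a₂ ⊗ b₂ ⊗ c₂ then each S_k = c₁[k]·a₁b₁ᵀ + c₂[k]·a₂b₂ᵀ. S₀ and S₁ are linearly independent, so a₁b₁ᵀ and a₂b₂ᵀ must span the same plane of matrices: they are the rank-1 matrices of the form x·S₀ + y·S₁.
det(x·S₀ + y·S₁) is −162·xy + 162·y² = (-162)·(x − y)(y), vanishing at (x:y) = (1:1) and (1:0).
M₁ = S₀ + S₁ = [[0, 0], [27, -27]] = 27·(0, 1)(1, -1)ᵀ and M₂ = S₀ = [[6, 0], [6, 0]] = 6·(1, 1)(1, 0)ᵀ, so take a₁ = (0, 1), b₁ = (1, -1), a₂ = (1, 1), b₂ = (1, 0).
Each slice is an integer combination of E₁ = a₁b₁ᵀ and E₂ = a₂b₂ᵀ: S₀ = 6·E₂, S₁ = 27·E₁ − 6·E₂; reading off coefficients, c₁ = (0, 27) and c₂ = (6, -6).
Hence T = (0, 1) ⊗ (1, -1) ⊗ (0, 27) + (1, 1) ⊗ (1, 0) ⊗ (6, -6), so rank(T) ≤ 2.
These bounds meet, so rank(T) = 2.
Check entry T[0,1,0] = 0: (0)·(-1)·(0) + (1)·(0)·(6) = 0.

rank(T) = 2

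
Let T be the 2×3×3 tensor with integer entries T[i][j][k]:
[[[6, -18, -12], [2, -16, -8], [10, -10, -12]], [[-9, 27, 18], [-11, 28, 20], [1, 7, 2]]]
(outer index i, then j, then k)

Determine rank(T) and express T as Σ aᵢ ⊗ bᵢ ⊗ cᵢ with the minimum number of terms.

Lower bound: in the mode-3 unfolding of T (rows indexed by k, columns by (i,j)) the 2×2 minor on rows k ∈ {0, 1}, columns (i,j) ∈ {(0,0), (0,1)} is det [[6, 2], [-18, -16]] = -60 ≠ 0, so that unfolding has rank ≥ 2 and hence rank(T) ≥ 2 (CP rank is at least every unfolding rank, though it can be larger).
Upper bound: with S_k = T[:,:,k], the two rank-1 terms a₁b₁ᵀ, a₂b₂ᵀ are the rank-1 members of the pencil x·S₀ + y·S₁.
The 2×2 minor of x·S₀ + y·S₁ on rows {0,1}, columns {0,1} is −48·x² + 168·xy − 72·y² = (-24)·(x − 3·y)(2·x − y), vanishing at (x:y) = (3:1) and (1:2).
M₁ = 3·S₀ + S₁ = [[0, -10, 20], [0, -5, 10]] = (-5)·[2, 1][0, 1, -2]ᵀ and M₂ = S₀ + 2·S₁ = [[-30, -30, -10], [45, 45, 15]] = (-5)·[2, -3][3, 3, 1]ᵀ, so take a₁ = [2, 1], b₁ = [0, 1, -2], a₂ = [2, -3], b₂ = [3, 3, 1].
Each slice is an integer combination of E₁ = a₁b₁ᵀ and E₂ = a₂b₂ᵀ: S₀ = −2·E₁ + E₂, S₁ = E₁ − 3·E₂, S₂ = 2·E₁ − 2·E₂; reading off coefficients, c₁ = [-2, 1, 2] and c₂ = [1, -3, -2].
Hence T = [2, 1] ⊗ [0, 1, -2] ⊗ [-2, 1, 2] + [2, -3] ⊗ [3, 3, 1] ⊗ [1, -3, -2], so rank(T) ≤ 2.
These bounds meet, so rank(T) = 2.

rank(T) = 2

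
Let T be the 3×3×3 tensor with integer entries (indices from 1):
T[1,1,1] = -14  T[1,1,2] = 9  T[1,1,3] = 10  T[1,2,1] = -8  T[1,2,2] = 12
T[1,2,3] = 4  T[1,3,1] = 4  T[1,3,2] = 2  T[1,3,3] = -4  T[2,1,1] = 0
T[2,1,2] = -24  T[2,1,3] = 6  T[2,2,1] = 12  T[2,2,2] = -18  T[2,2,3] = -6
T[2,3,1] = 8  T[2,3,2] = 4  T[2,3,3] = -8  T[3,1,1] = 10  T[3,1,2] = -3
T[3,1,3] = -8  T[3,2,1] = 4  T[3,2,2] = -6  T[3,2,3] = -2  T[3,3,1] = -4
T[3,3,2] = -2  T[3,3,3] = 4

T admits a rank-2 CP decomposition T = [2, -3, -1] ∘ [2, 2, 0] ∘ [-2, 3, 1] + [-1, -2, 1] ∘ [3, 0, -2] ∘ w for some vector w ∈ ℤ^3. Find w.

w = [2, 1, -2]

Subtract the known terms from T to get the rank-1 residual R = [-1, -2, 1] ∘ [3, 0, -2] ∘ w, so R[i,j,k] = a[i]·b[j]·w[k]. Pick indices with nonzero a[1]·b[1] = (-1)·(3) = -3. Only the fibre through (1,1,·) is needed: R[1,1,:] = T[1,1,:] − Σₗ aₗ[1]bₗ[1]cₗ = [-14, 9, 10] − (2)·(2)·[-2, 3, 1] = [-6, -3, 6]. Then w[k] = R[1,1,k] / -3 for each k, giving w = [-6, -3, 6] / -3 = [2, 1, -2].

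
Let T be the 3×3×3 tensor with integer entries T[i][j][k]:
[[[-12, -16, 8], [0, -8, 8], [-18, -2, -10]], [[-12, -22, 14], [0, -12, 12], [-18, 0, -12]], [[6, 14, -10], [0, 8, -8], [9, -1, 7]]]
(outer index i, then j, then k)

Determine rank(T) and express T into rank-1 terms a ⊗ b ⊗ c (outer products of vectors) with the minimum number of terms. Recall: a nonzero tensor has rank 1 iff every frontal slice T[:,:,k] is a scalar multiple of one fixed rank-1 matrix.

Lower bound: the mode-3 unfolding of T (rows indexed by k, columns by (i,j) = (0,0), (0,1), (0,2), (1,0), (1,1), (1,2), (2,0), (2,1), (2,2)) is [[-12, 0, -18, -12, 0, -18, 6, 0, 9], [-16, -8, -2, -22, -12, 0, 14, 8, -1], [8, 8, -10, 14, 12, -12, -10, -8, 7]].
There the 2×2 minor on rows k ∈ {0, 1}, columns (i,j) ∈ {(0,0), (0,1)} is det [[-12, 0], [-16, -8]] = 96 ≠ 0, so this unfolding has rank ≥ 2; CP rank is at least every unfolding rank, so rank(T) ≥ 2. (This is only a lower bound: in general the CP rank may exceed every unfolding rank, so we still need to exhibit 2 rank-1 terms summing to T.)
Upper bound — finding two terms. Write S_k = T[:,:,k] for the frontal slices: S₀ = [[-12, 0, -18], [-12, 0, -18], [6, 0, 9]], S₁ = [[-16, -8, -2], [-22, -12, 0], [14, 8, -1]], S₂ = [[8, 8, -10], [14, 12, -12], [-10, -8, 7]].
If T = a₁ ⊗ b₁ ⊗ c₁ + a₂ ⊗ b₂ ⊗ c₂ then each S_k = c₁[k]·a₁b₁ᵀ + c₂[k]·a₂b₂ᵀ. S₀ and S₁ are linearly independent, so a₁b₁ᵀ and a₂b₂ᵀ must span the same plane of matrices: they are the rank-1 matrices of the form x·S₀ + y·S₁.
The 2×2 minor of x·S₀ + y·S₁ on rows {0,1}, columns {0,1} is 48·xy + 16·y² = 16·(y)(3·x + y), vanishing at (x:y) = (1:0) and (1:-3).
M₁ = S₀ = [[-12, 0, -18], [-12, 0, -18], [6, 0, 9]] = (-3)·[2, 2, -1][2, 0, 3]ᵀ and M₂ = S₀ − 3·S₁ = [[36, 24, -12], [54, 36, -18], [-36, -24, 12]] = 6·[2, 3, -2][3, 2, -1]ᵀ, so take a₁ = [2, 2, -1], b₁ = [2, 0, 3], a₂ = [2, 3, -2], b₂ = [3, 2, -1].
Each slice is an integer combination of E₁ = a₁b₁ᵀ and E₂ = a₂b₂ᵀ: S₀ = −3·E₁, S₁ = −E₁ − 2·E₂, S₂ = −E₁ + 2·E₂; reading off coefficients, c₁ = [-3, -1, -1] and c₂ = [0, -2, 2].
Hence T = [2, 2, -1] ⊗ [2, 0, 3] ⊗ [-3, -1, -1] + [2, 3, -2] ⊗ [3, 2, -1] ⊗ [0, -2, 2], so rank(T) ≤ 2.
These bounds meet, so rank(T) = 2.

rank(T) = 2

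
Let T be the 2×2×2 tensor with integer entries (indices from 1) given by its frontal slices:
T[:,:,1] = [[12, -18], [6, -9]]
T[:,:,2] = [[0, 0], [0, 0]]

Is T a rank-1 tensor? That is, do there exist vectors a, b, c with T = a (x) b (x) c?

Yes

If T = a (x) b (x) c then every fibre of T is a multiple of the corresponding factor, so read the factors off the fibres through the nonzero entry T[1,1,1] = 12.
The mode-1 fibre T[:,1,1] = [12, 6] gives a = [2, 1] (primitive direction); the mode-2 fibre T[1,:,1] = [12, -18] gives b = [2, -3]; then c[k] = T[1,1,k] / (a[1]·b[1]) = [12, 0] / 4 = [3, 0].
Expanding [2, 1] (x) [2, -3] (x) [3, 0] reproduces all 8 entries of T, so T = [2, 1] (x) [2, -3] (x) [3, 0] and rank(T) ≤ 1.
Equivalently every frontal slice T[:,:,k] is c[k] times the rank-1 matrix [2, 1] (x) [2, -3]. So T has rank 1 (it is nonzero).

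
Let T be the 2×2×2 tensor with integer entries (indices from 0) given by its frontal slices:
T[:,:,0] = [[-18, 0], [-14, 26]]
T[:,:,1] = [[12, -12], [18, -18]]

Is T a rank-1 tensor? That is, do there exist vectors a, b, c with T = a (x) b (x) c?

The mode-2 unfolding of T (rows indexed by j, columns by (i,k) = (0,0), (0,1), (1,0), (1,1)) is [[-18, 12, -14, 18], [0, -12, 26, -18]].
There the 2×2 minor on rows j ∈ {0, 1}, columns (i,k) ∈ {(0,0), (0,1)} is det [[-18, 12], [0, -12]] = 216 ≠ 0, so this unfolding has rank ≥ 2; CP rank is at least every unfolding rank, so rank(T) ≥ 2.
In particular rank(T) ≥ 2 > 1, so T is not rank-1.

No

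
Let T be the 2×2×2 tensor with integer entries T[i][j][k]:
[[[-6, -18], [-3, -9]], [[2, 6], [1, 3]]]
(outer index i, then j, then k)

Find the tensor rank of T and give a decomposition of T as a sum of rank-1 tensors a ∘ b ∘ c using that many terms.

Lower bound: T ≠ 0 (e.g. T[0,0,0] = -6), so rank(T) ≥ 1.
Upper bound: if T = a ∘ b ∘ c then every fibre of T is a multiple of the corresponding factor, so read the factors off the fibres through the nonzero entry T[0,0,0] = -6.
The mode-1 fibre T[:,0,0] = [-6, 2] gives a = [3, -1] (primitive direction); the mode-2 fibre T[0,:,0] = [-6, -3] gives b = [2, 1]; then c[k] = T[0,0,k] / (a[0]·b[0]) = [-6, -18] / 6 = [-1, -3].
Expanding [3, -1] ∘ [2, 1] ∘ [-1, -3] reproduces all 8 entries of T, so T = [3, -1] ∘ [2, 1] ∘ [-1, -3] and rank(T) ≤ 1.
These bounds meet, so rank(T) = 1.

rank(T) = 1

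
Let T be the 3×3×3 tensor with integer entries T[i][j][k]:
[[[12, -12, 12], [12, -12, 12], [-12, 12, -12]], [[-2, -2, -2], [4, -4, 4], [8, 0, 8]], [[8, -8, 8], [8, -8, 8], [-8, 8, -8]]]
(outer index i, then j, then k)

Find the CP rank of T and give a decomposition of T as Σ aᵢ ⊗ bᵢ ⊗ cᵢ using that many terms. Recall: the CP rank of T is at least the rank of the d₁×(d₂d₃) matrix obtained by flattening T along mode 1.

rank(T) = 2

Lower bound: the mode-3 unfolding of T (rows indexed by k, columns by (i,j) = (0,0), (0,1), (0,2), (1,0), (1,1), (1,2), (2,0), (2,1), (2,2)) is [[12, 12, -12, -2, 4, 8, 8, 8, -8], [-12, -12, 12, -2, -4, 0, -8, -8, 8], [12, 12, -12, -2, 4, 8, 8, 8, -8]].
There the 2×2 minor on rows k ∈ {0, 1}, columns (i,j) ∈ {(0,0), (1,0)} is det [[12, -2], [-12, -2]] = -48 ≠ 0, so this unfolding has rank ≥ 2; CP rank is at least every unfolding rank, so rank(T) ≥ 2. (This is only a lower bound: in general the CP rank may exceed every unfolding rank, so we still need to exhibit 2 rank-1 terms summing to T.)
Upper bound — finding two terms. Write S_k = T[:,:,k] for the frontal slices: S₀ = [[12, 12, -12], [-2, 4, 8], [8, 8, -8]], S₁ = [[-12, -12, 12], [-2, -4, 0], [-8, -8, 8]], S₂ = [[12, 12, -12], [-2, 4, 8], [8, 8, -8]].
If T = a₁ ⊗ b₁ ⊗ c₁ + a₂ ⊗ b₂ ⊗ c₂ then each S_k = c₁[k]·a₁b₁ᵀ + c₂[k]·a₂b₂ᵀ. S₀ and S₁ are linearly independent, so a₁b₁ᵀ and a₂b₂ᵀ must span the same plane of matrices: they are the rank-1 matrices of the form x·S₀ + y·S₁.
The 2×2 minor of x·S₀ + y·S₁ on rows {0,1}, columns {0,1} is 72·x² − 96·xy + 24·y² = 24·(3·x − y)(x − y), vanishing at (x:y) = (1:3) and (1:1).
M₁ = S₀ + 3·S₁ = [[-24, -24, 24], [-8, -8, 8], [-16, -16, 16]] = (-8)·(3, 1, 2)(1, 1, -1)ᵀ and M₂ = S₀ + S₁ = [[0, 0, 0], [-4, 0, 8], [0, 0, 0]] = (-4)·(0, 1, 0)(1, 0, -2)ᵀ, so take a₁ = (3, 1, 2), b₁ = (1, 1, -1), a₂ = (0, 1, 0), b₂ = (1, 0, -2).
Each slice is an integer combination of E₁ = a₁b₁ᵀ and E₂ = a₂b₂ᵀ: S₀ = 4·E₁ − 6·E₂, S₁ = −4·E₁ + 2·E₂, S₂ = 4·E₁ − 6·E₂; reading off coefficients, c₁ = (4, -4, 4) and c₂ = (-6, 2, -6).
Hence T = (3, 1, 2) ⊗ (1, 1, -1) ⊗ (4, -4, 4) + (0, 1, 0) ⊗ (1, 0, -2) ⊗ (-6, 2, -6), so rank(T) ≤ 2.
These bounds meet, so rank(T) = 2.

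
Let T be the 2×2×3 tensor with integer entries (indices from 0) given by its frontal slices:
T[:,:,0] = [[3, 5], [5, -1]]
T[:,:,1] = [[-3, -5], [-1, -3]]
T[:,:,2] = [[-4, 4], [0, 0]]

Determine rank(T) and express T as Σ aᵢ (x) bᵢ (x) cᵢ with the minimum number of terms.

Lower bound: the mode-3 unfolding of T (rows indexed by k, columns by (i,j) = (0,0), (0,1), (1,0), (1,1)) is [[3, 5, 5, -1], [-3, -5, -1, -3], [-4, 4, 0, 0]].
There the 3×3 minor on rows k ∈ {0, 1, 2}, columns (i,j) ∈ {(0,0), (0,1), (1,0)} is det [[3, 5, 5], [-3, -5, -1], [-4, 4, 0]] = -128 ≠ 0, so this unfolding has rank ≥ 3; CP rank is at least every unfolding rank, so rank(T) ≥ 3. (This is only a lower bound: in general the CP rank may exceed every unfolding rank, so we still need to exhibit 3 rank-1 terms summing to T.)
Upper bound: T is a sum of 3 rank-1 terms, T = [1, -1] (x) [1, -1] (x) [-2, 0, -2] + [1, 1] (x) [1, -1] (x) [1, 1, -2] + [2, 1] (x) [1, 1] (x) [2, -2, 0] (one valid choice — decompositions are not unique — normalised so each a, b is primitive with positive first nonzero entry; check it by expanding all entries), so rank(T) ≤ 3.
These bounds meet, so rank(T) = 3.
Check entry T[1,0,0] = 5: (-1)·(1)·(-2) + (1)·(1)·(1) + (1)·(1)·(2) = 5.

rank(T) = 3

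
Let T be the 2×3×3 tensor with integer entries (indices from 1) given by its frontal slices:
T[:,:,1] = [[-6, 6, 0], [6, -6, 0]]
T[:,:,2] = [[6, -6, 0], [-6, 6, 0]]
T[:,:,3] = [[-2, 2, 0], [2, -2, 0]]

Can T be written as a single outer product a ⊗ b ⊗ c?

If T = a ⊗ b ⊗ c then every fibre of T is a multiple of the corresponding factor, so read the factors off the fibres through the nonzero entry T[1,1,1] = -6.
The mode-1 fibre T[:,1,1] = [-6, 6] gives a = [1, -1] (primitive direction); the mode-2 fibre T[1,:,1] = [-6, 6, 0] gives b = [1, -1, 0]; then c[k] = T[1,1,k] / (a[1]·b[1]) = [-6, 6, -2] / 1 = [-6, 6, -2].
Expanding [1, -1] ⊗ [1, -1, 0] ⊗ [-6, 6, -2] reproduces all 18 entries of T, so T = [1, -1] ⊗ [1, -1, 0] ⊗ [-6, 6, -2] and rank(T) ≤ 1.
Equivalently every frontal slice T[:,:,k] is c[k] times the rank-1 matrix [1, -1] ⊗ [1, -1, 0]. So T has rank 1 (it is nonzero).

Yes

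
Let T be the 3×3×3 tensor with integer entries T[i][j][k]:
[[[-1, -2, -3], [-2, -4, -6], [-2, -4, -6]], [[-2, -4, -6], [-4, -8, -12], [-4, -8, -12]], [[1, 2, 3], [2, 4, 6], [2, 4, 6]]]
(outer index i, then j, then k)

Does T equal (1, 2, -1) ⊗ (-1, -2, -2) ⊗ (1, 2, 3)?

Yes

Reconstruct entrywise from the claimed factors. For example, T[0,1,1] = -4 and Σₗ aₗ[0]bₗ[1]cₗ[1] = (1)·(-2)·(2) = -4; checking all 27 entries, every one matches. The claim holds.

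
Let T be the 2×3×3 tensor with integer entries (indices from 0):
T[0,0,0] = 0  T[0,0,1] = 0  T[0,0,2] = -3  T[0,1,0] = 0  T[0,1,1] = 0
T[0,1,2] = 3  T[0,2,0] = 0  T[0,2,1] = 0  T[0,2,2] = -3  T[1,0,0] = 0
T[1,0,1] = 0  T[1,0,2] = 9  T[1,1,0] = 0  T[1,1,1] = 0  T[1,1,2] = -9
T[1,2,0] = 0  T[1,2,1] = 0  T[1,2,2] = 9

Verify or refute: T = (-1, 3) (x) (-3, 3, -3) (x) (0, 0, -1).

Reconstruct entrywise from the claimed factors. For example, T[0,1,0] = 0 and Σₗ aₗ[0]bₗ[1]cₗ[0] = (-1)·(3)·(0) = 0; checking all 18 entries, every one matches. The claim holds.

Yes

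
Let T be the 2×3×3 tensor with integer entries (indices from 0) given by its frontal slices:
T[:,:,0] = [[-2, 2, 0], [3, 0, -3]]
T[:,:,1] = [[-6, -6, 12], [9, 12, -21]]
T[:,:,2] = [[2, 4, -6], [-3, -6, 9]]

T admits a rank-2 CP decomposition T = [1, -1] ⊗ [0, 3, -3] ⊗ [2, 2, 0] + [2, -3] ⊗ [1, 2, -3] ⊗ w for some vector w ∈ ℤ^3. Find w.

w = [-1, -3, 1]

Subtract the known terms from T to get the rank-1 residual R = [2, -3] ⊗ [1, 2, -3] ⊗ w, so R[i,j,k] = a[i]·b[j]·w[k]. Pick indices with nonzero a[0]·b[0] = (2)·(1) = 2. Only the fibre through (0,0,·) is needed: R[0,0,:] = T[0,0,:] − Σₗ aₗ[0]bₗ[0]cₗ = [-2, -6, 2] − (1)·(0)·[2, 2, 0] = [-2, -6, 2]. Then w[k] = R[0,0,k] / 2 for each k, giving w = [-2, -6, 2] / 2 = [-1, -3, 1].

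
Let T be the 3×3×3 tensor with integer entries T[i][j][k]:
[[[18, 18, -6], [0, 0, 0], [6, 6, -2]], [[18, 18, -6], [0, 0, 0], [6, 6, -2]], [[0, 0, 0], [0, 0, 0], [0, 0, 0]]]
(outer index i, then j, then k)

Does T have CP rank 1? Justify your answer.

If T = a (x) b (x) c then every fibre of T is a multiple of the corresponding factor, so read the factors off the fibres through the nonzero entry T[0,0,0] = 18.
The mode-1 fibre T[:,0,0] = [18, 18, 0] gives a = [1, 1, 0] (primitive direction); the mode-2 fibre T[0,:,0] = [18, 0, 6] gives b = [3, 0, 1]; then c[k] = T[0,0,k] / (a[0]·b[0]) = [18, 18, -6] / 3 = [6, 6, -2].
Expanding [1, 1, 0] (x) [3, 0, 1] (x) [6, 6, -2] reproduces all 27 entries of T, so T = [1, 1, 0] (x) [3, 0, 1] (x) [6, 6, -2] and rank(T) ≤ 1.
Equivalently every frontal slice T[:,:,k] is c[k] times the rank-1 matrix [1, 1, 0] (x) [3, 0, 1]. So T has rank 1 (it is nonzero).

Yes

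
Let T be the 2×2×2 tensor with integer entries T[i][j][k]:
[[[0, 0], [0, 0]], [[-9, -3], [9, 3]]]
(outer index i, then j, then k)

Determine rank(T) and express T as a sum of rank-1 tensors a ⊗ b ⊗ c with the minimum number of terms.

Lower bound: T ≠ 0 (e.g. T[1,0,0] = -9), so rank(T) ≥ 1.
Upper bound: if T = a ⊗ b ⊗ c then every fibre of T is a multiple of the corresponding factor, so read the factors off the fibres through the nonzero entry T[1,0,0] = -9.
The mode-1 fibre T[:,0,0] = [0, -9] gives a = [0, 1] (primitive direction); the mode-2 fibre T[1,:,0] = [-9, 9] gives b = [1, -1]; then c[k] = T[1,0,k] / (a[1]·b[0]) = [-9, -3] / 1 = [-9, -3].
Expanding [0, 1] ⊗ [1, -1] ⊗ [-9, -3] reproduces all 8 entries of T, so T = [0, 1] ⊗ [1, -1] ⊗ [-9, -3] and rank(T) ≤ 1.
These bounds meet, so rank(T) = 1.

rank(T) = 1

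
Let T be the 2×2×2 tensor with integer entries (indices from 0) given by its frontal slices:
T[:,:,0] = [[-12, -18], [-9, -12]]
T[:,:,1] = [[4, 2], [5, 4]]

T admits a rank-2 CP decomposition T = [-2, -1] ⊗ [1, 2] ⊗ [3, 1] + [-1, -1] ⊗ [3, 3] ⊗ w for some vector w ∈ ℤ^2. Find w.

w = [2, -2]

Subtract the known terms from T to get the rank-1 residual R = [-1, -1] ⊗ [3, 3] ⊗ w, so R[i,j,k] = a[i]·b[j]·w[k]. Pick indices with nonzero a[0]·b[0] = (-1)·(3) = -3. Only the fibre through (0,0,·) is needed: R[0,0,:] = T[0,0,:] − Σₗ aₗ[0]bₗ[0]cₗ = [-12, 4] − (-2)·(1)·[3, 1] = [-6, 6]. Then w[k] = R[0,0,k] / -3 for each k, giving w = [-6, 6] / -3 = [2, -2].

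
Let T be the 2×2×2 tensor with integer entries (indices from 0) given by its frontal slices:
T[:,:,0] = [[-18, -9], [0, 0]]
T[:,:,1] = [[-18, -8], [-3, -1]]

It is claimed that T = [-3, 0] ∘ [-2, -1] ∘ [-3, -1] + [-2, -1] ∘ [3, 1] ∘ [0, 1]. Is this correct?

No

Reconstruct entry (0,0,1) from the claimed factors: Σₗ aₗ[0]bₗ[0]cₗ[1] = (-3)·(-2)·(-1) + (-2)·(3)·(1) = -12, but T[0,0,1] = -18. The claim is false.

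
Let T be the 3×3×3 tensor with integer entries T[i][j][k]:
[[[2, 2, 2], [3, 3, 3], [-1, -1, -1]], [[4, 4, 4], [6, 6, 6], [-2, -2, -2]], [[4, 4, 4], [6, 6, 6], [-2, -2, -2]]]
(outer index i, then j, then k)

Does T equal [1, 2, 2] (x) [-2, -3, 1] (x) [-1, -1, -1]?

Reconstruct entrywise from the claimed factors. For example, T[0,1,2] = 3 and Σₗ aₗ[0]bₗ[1]cₗ[2] = (1)·(-3)·(-1) = 3; checking all 27 entries, every one matches. The claim holds.

Yes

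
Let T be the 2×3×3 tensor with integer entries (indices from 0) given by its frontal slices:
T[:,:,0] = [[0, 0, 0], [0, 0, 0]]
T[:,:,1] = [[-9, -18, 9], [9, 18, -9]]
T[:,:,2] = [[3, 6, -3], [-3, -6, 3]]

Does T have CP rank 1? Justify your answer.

The mode-1 fibre T[:,0,1] = [-9, 9] gives a = (1, -1) (primitive direction); the mode-2 fibre T[0,:,1] = [-9, -18, 9] gives b = (1, 2, -1); then c[k] = T[0,0,k] / (a[0]·b[0]) = [0, -9, 3] / 1 = (0, -9, 3).
Expanding (1, -1) (x) (1, 2, -1) (x) (0, -9, 3) reproduces all 18 entries of T, so T = (1, -1) (x) (1, 2, -1) (x) (0, -9, 3) and rank(T) ≤ 1.
Equivalently every frontal slice T[:,:,k] is c[k] times the rank-1 matrix (1, -1) (x) (1, 2, -1). So T has rank 1 (it is nonzero).

Yes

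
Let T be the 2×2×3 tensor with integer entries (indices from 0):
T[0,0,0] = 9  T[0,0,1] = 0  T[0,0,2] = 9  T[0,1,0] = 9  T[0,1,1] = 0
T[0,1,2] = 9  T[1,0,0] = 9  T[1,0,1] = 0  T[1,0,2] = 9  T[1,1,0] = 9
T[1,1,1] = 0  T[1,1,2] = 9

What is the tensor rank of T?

Lower bound: T ≠ 0 (e.g. T[0,0,0] = 9), so rank(T) ≥ 1.
Upper bound: if T = a ⊗ b ⊗ c then every fibre of T is a multiple of the corresponding factor, so read the factors off the fibres through the nonzero entry T[0,0,0] = 9.
The mode-1 fibre T[:,0,0] = [9, 9] gives a = [1, 1] (primitive direction); the mode-2 fibre T[0,:,0] = [9, 9] gives b = [1, 1]; then c[k] = T[0,0,k] / (a[0]·b[0]) = [9, 0, 9] / 1 = [9, 0, 9].
Expanding [1, 1] ⊗ [1, 1] ⊗ [9, 0, 9] reproduces all 12 entries of T, so T = [1, 1] ⊗ [1, 1] ⊗ [9, 0, 9] and rank(T) ≤ 1.
These bounds meet, so rank(T) = 1.
Check entry T[1,0,2] = 9: (1)·(1)·(9) = 9.

1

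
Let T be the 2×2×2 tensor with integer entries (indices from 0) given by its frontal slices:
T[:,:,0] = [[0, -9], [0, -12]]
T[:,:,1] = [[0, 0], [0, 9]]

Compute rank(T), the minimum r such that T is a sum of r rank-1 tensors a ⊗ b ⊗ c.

Lower bound: in the mode-1 unfolding of T (rows indexed by i, columns by (j,k)) the 2×2 minor on rows i ∈ {0, 1}, columns (j,k) ∈ {(1,0), (1,1)} is det [[-9, 0], [-12, 9]] = -81 ≠ 0, so that unfolding has rank ≥ 2 and hence rank(T) ≥ 2 (CP rank is at least every unfolding rank, though it can be larger).
Upper bound: T[:,j,:] = b[j]·M for every slice, with b = (0, 1) and M = [[-9, 0], [-12, 9]] (rows i, columns k).
Splitting M by its rows (i = 0, 1), M = (1, 0)(-9, 0)ᵀ + (0, 1)(-12, 9)ᵀ.
Hence T = (1, 0) ⊗ (0, 1) ⊗ (-9, 0) + (0, 1) ⊗ (0, 1) ⊗ (-12, 9), so rank(T) ≤ 2.
These bounds meet, so rank(T) = 2.

2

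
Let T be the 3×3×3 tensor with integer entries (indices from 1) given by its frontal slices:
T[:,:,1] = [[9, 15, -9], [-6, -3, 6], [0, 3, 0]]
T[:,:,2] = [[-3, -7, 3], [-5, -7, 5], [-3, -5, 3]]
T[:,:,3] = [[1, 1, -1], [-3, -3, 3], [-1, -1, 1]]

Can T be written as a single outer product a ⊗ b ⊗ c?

The mode-2 unfolding of T (rows indexed by j, columns by (i,k) = (1,1), (1,2), (1,3), (2,1), (2,2), (2,3), (3,1), (3,2), (3,3)) is [[9, -3, 1, -6, -5, -3, 0, -3, -1], [15, -7, 1, -3, -7, -3, 3, -5, -1], [-9, 3, -1, 6, 5, 3, 0, 3, 1]].
There the 2×2 minor on rows j ∈ {1, 2}, columns (i,k) ∈ {(1,1), (1,2)} is det [[9, -3], [15, -7]] = -18 ≠ 0, so this unfolding has rank ≥ 2; CP rank is at least every unfolding rank, so rank(T) ≥ 2.
In particular rank(T) ≥ 2 > 1, so T is not rank-1.

No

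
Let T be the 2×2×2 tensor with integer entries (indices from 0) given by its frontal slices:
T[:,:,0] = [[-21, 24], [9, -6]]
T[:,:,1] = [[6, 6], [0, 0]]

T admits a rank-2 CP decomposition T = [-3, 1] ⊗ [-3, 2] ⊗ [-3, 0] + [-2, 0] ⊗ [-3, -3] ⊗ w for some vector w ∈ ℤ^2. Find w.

Subtract the known terms from T to get the rank-1 residual R = [-2, 0] ⊗ [-3, -3] ⊗ w, so R[i,j,k] = a[i]·b[j]·w[k]. Pick indices with nonzero a[0]·b[0] = (-2)·(-3) = 6. Only the fibre through (0,0,·) is needed: R[0,0,:] = T[0,0,:] − Σₗ aₗ[0]bₗ[0]cₗ = [-21, 6] − (-3)·(-3)·[-3, 0] = [6, 6]. Then w[k] = R[0,0,k] / 6 for each k, giving w = [6, 6] / 6 = [1, 1].

w = [1, 1]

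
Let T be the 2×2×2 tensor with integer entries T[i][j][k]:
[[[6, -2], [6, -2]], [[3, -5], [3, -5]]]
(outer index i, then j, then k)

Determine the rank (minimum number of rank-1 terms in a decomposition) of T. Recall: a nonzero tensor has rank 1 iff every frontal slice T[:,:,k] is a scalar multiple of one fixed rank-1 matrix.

2

Lower bound: the mode-3 unfolding of T (rows indexed by k, columns by (i,j) = (0,0), (0,1), (1,0), (1,1)) is [[6, 6, 3, 3], [-2, -2, -5, -5]].
There the 2×2 minor on rows k ∈ {0, 1}, columns (i,j) ∈ {(0,0), (1,0)} is det [[6, 3], [-2, -5]] = -24 ≠ 0, so this unfolding has rank ≥ 2; CP rank is at least every unfolding rank, so rank(T) ≥ 2. (Unfolding ranks only ever bound the CP rank from below — rank(T) can be strictly larger than all of them — so the matching upper bound has to come from an explicit 2-term decomposition.)
Upper bound — finding two terms. Every mode-2 slice of T is a multiple of one matrix: T[:,j,:] = b[j]·M with b = [1, 1] and M = [[6, -2], [3, -5]] (rows indexed by i, columns by k). So it suffices to write M as a sum of two rank-1 matrices.
Splitting M by its rows (i = 0, 1), M = [1, 0][6, -2]ᵀ + [0, 1][3, -5]ᵀ.
Hence T = [1, 0] ⊗ [1, 1] ⊗ [6, -2] + [0, 1] ⊗ [1, 1] ⊗ [3, -5], so rank(T) ≤ 2.
These bounds meet, so rank(T) = 2.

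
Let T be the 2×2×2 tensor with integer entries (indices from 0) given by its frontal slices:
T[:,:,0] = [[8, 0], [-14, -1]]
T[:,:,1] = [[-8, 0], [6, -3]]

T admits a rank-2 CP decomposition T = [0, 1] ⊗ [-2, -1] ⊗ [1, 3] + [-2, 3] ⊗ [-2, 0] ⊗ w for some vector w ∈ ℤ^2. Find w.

w = [2, -2]

Subtract the known terms from T to get the rank-1 residual R = [-2, 3] ⊗ [-2, 0] ⊗ w, so R[i,j,k] = a[i]·b[j]·w[k]. Pick indices with nonzero a[0]·b[0] = (-2)·(-2) = 4. Only the fibre through (0,0,·) is needed: R[0,0,:] = T[0,0,:] − Σₗ aₗ[0]bₗ[0]cₗ = [8, -8] − (0)·(-2)·[1, 3] = [8, -8]. Then w[k] = R[0,0,k] / 4 for each k, giving w = [8, -8] / 4 = [2, -2].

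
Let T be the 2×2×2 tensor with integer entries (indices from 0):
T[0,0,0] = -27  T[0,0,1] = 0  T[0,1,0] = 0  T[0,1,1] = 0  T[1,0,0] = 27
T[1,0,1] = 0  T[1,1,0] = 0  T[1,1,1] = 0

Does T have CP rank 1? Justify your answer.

Yes

If T = a ∘ b ∘ c then every fibre of T is a multiple of the corresponding factor, so read the factors off the fibres through the nonzero entry T[0,0,0] = -27.
The mode-1 fibre T[:,0,0] = [-27, 27] gives a = (1, -1) (primitive direction); the mode-2 fibre T[0,:,0] = [-27, 0] gives b = (1, 0); then c[k] = T[0,0,k] / (a[0]·b[0]) = [-27, 0] / 1 = (-27, 0).
Expanding (1, -1) ∘ (1, 0) ∘ (-27, 0) reproduces all 8 entries of T, so T = (1, -1) ∘ (1, 0) ∘ (-27, 0) and rank(T) ≤ 1.
Equivalently every frontal slice T[:,:,k] is c[k] times the rank-1 matrix (1, -1) ∘ (1, 0). So T has rank 1 (it is nonzero).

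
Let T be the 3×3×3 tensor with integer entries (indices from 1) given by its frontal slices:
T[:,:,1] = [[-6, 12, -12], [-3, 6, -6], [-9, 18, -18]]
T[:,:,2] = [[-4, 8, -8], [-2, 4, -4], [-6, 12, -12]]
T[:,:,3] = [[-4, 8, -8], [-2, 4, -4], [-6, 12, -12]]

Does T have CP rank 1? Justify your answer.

Yes

The mode-1 fibre T[:,1,1] = [-6, -3, -9] gives a = (2, 1, 3) (primitive direction); the mode-2 fibre T[1,:,1] = [-6, 12, -12] gives b = (1, -2, 2); then c[k] = T[1,1,k] / (a[1]·b[1]) = [-6, -4, -4] / 2 = (-3, -2, -2).
Expanding (2, 1, 3) ⊗ (1, -2, 2) ⊗ (-3, -2, -2) reproduces all 27 entries of T, so T = (2, 1, 3) ⊗ (1, -2, 2) ⊗ (-3, -2, -2) and rank(T) ≤ 1.
Equivalently every frontal slice T[:,:,k] is c[k] times the rank-1 matrix (2, 1, 3) ⊗ (1, -2, 2). So T has rank 1 (it is nonzero).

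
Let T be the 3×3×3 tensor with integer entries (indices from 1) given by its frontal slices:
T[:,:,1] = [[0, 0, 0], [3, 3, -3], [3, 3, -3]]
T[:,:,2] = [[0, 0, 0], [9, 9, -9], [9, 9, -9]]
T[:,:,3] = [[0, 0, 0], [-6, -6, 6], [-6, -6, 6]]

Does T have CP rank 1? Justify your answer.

Yes

If T = a ⊗ b ⊗ c then every fibre of T is a multiple of the corresponding factor, so read the factors off the fibres through the nonzero entry T[2,1,1] = 3.
The mode-1 fibre T[:,1,1] = [0, 3, 3] gives a = [0, 1, 1] (primitive direction); the mode-2 fibre T[2,:,1] = [3, 3, -3] gives b = [1, 1, -1]; then c[k] = T[2,1,k] / (a[2]·b[1]) = [3, 9, -6] / 1 = [3, 9, -6].
Expanding [0, 1, 1] ⊗ [1, 1, -1] ⊗ [3, 9, -6] reproduces all 27 entries of T, so T = [0, 1, 1] ⊗ [1, 1, -1] ⊗ [3, 9, -6] and rank(T) ≤ 1.
Equivalently every frontal slice T[:,:,k] is c[k] times the rank-1 matrix [0, 1, 1] ⊗ [1, 1, -1]. So T has rank 1 (it is nonzero).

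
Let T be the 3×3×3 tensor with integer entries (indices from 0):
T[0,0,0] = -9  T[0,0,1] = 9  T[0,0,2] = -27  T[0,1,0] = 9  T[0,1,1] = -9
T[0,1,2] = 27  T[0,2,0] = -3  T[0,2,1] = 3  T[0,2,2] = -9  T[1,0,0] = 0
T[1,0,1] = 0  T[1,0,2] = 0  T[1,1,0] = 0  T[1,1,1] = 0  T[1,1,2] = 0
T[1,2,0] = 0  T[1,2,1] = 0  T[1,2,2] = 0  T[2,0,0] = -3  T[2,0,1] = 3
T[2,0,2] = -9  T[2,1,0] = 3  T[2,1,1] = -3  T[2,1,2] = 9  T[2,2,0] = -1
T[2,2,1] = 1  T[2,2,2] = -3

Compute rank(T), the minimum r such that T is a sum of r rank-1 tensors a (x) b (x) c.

1

Lower bound: T ≠ 0 (e.g. T[0,0,0] = -9), so rank(T) ≥ 1.
Upper bound: if T = a (x) b (x) c then every fibre of T is a multiple of the corresponding factor, so read the factors off the fibres through the nonzero entry T[0,0,0] = -9.
The mode-1 fibre T[:,0,0] = [-9, 0, -3] gives a = (3, 0, 1) (primitive direction); the mode-2 fibre T[0,:,0] = [-9, 9, -3] gives b = (3, -3, 1); then c[k] = T[0,0,k] / (a[0]·b[0]) = [-9, 9, -27] / 9 = (-1, 1, -3).
Expanding (3, 0, 1) (x) (3, -3, 1) (x) (-1, 1, -3) reproduces all 27 entries of T, so T = (3, 0, 1) (x) (3, -3, 1) (x) (-1, 1, -3) and rank(T) ≤ 1.
These bounds meet, so rank(T) = 1.
Check entry T[0,1,2] = 27: (3)·(-3)·(-3) = 27.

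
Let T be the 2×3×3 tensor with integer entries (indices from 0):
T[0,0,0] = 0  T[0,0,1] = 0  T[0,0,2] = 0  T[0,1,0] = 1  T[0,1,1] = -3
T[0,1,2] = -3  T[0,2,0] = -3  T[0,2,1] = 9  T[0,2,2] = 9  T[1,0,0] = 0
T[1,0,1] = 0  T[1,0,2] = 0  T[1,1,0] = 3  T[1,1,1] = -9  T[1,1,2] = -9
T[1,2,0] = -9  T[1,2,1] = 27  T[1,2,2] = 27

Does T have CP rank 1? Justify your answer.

Yes

If T = a ⊗ b ⊗ c then every fibre of T is a multiple of the corresponding factor, so read the factors off the fibres through the nonzero entry T[0,1,0] = 1.
The mode-1 fibre T[:,1,0] = [1, 3] gives a = [1, 3] (primitive direction); the mode-2 fibre T[0,:,0] = [0, 1, -3] gives b = [0, 1, -3]; then c[k] = T[0,1,k] / (a[0]·b[1]) = [1, -3, -3] / 1 = [1, -3, -3].
Expanding [1, 3] ⊗ [0, 1, -3] ⊗ [1, -3, -3] reproduces all 18 entries of T, so T = [1, 3] ⊗ [0, 1, -3] ⊗ [1, -3, -3] and rank(T) ≤ 1.
Equivalently every frontal slice T[:,:,k] is c[k] times the rank-1 matrix [1, 3] ⊗ [0, 1, -3]. So T has rank 1 (it is nonzero).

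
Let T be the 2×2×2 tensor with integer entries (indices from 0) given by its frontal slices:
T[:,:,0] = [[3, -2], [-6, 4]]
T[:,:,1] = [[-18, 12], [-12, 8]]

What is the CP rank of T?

2

Lower bound: in the mode-1 unfolding of T (rows indexed by i, columns by (j,k)) the 2×2 minor on rows i ∈ {0, 1}, columns (j,k) ∈ {(0,0), (0,1)} is det [[3, -18], [-6, -12]] = -144 ≠ 0, so that unfolding has rank ≥ 2 and hence rank(T) ≥ 2 (CP rank is at least every unfolding rank, though it can be larger).
Upper bound: T[:,j,:] = b[j]·M for every slice, with b = [3, -2] and M = [[1, -6], [-2, -4]] (rows i, columns k).
Splitting M by its rows (i = 0, 1), M = [1, 0][1, -6]ᵀ + [0, 1][-2, -4]ᵀ.
Hence T = [1, 0] ⊗ [3, -2] ⊗ [1, -6] + [0, 1] ⊗ [3, -2] ⊗ [-2, -4], so rank(T) ≤ 2.
These bounds meet, so rank(T) = 2.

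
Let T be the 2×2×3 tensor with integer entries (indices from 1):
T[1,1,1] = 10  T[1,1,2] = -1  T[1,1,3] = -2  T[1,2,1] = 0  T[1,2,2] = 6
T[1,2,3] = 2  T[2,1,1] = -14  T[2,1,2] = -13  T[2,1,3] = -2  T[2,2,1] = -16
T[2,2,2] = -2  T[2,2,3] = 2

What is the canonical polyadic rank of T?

2

Lower bound: the mode-2 unfolding of T (rows indexed by j, columns by (i,k) = (1,1), (1,2), (1,3), (2,1), (2,2), (2,3)) is [[10, -1, -2, -14, -13, -2], [0, 6, 2, -16, -2, 2]].
There the 2×2 minor on rows j ∈ {1, 2}, columns (i,k) ∈ {(1,1), (1,2)} is det [[10, -1], [0, 6]] = 60 ≠ 0, so this unfolding has rank ≥ 2; CP rank is at least every unfolding rank, so rank(T) ≥ 2. (Unfolding ranks only ever bound the CP rank from below — rank(T) can be strictly larger than all of them — so the matching upper bound has to come from an explicit 2-term decomposition.)
Upper bound — finding two terms. Write S_k = T[:,:,k] for the frontal slices: S₁ = [[10, 0], [-14, -16]], S₂ = [[-1, 6], [-13, -2]], S₃ = [[-2, 2], [-2, 2]].
If T = a₁ ⊗ b₁ ⊗ c₁ + a₂ ⊗ b₂ ⊗ c₂ then each S_k = c₁[k]·a₁b₁ᵀ + c₂[k]·a₂b₂ᵀ. S₁ and S₂ are linearly independent, so a₁b₁ᵀ and a₂b₂ᵀ must span the same plane of matrices: they are the rank-1 matrices of the form x·S₁ + y·S₂.
det(x·S₁ + y·S₂) is −160·x² + 80·xy + 80·y² = (-80)·(x − y)(2·x + y), vanishing at (x:y) = (1:1) and (1:-2).
M₁ = S₁ + S₂ = [[9, 6], [-27, -18]] = 3·[1, -3][3, 2]ᵀ and M₂ = S₁ − 2·S₂ = [[12, -12], [12, -12]] = 12·[1, 1][1, -1]ᵀ, so take a₁ = [1, -3], b₁ = [3, 2], a₂ = [1, 1], b₂ = [1, -1].
Each slice is an integer combination of E₁ = a₁b₁ᵀ and E₂ = a₂b₂ᵀ: S₁ = 2·E₁ + 4·E₂, S₂ = E₁ − 4·E₂, S₃ = −2·E₂; reading off coefficients, c₁ = [2, 1, 0] and c₂ = [4, -4, -2].
Hence T = [1, -3] ⊗ [3, 2] ⊗ [2, 1, 0] + [1, 1] ⊗ [1, -1] ⊗ [4, -4, -2], so rank(T) ≤ 2.
These bounds meet, so rank(T) = 2.
Check entry T[1,1,3] = -2: (1)·(3)·(0) + (1)·(1)·(-2) = -2.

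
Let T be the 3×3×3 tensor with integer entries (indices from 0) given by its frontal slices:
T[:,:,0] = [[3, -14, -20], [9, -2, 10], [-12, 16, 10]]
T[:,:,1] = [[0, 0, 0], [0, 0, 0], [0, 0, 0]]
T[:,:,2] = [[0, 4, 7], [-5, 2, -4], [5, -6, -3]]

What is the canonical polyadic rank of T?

Lower bound: the mode-3 unfolding of T (rows indexed by k, columns by (i,j) = (0,0), (0,1), (0,2), (1,0), (1,1), (1,2), (2,0), (2,1), (2,2)) is [[3, -14, -20, 9, -2, 10, -12, 16, 10], [0, 0, 0, 0, 0, 0, 0, 0, 0], [0, 4, 7, -5, 2, -4, 5, -6, -3]].
There the 2×2 minor on rows k ∈ {0, 2}, columns (i,j) ∈ {(0,0), (0,1)} is det [[3, -14], [0, 4]] = 12 ≠ 0, so this unfolding has rank ≥ 2; CP rank is at least every unfolding rank, so rank(T) ≥ 2. (This is only a lower bound: in general the CP rank may exceed every unfolding rank, so we still need to exhibit 2 rank-1 terms summing to T.)
Upper bound — finding two terms. Write S_k = T[:,:,k] for the frontal slices: S₀ = [[3, -14, -20], [9, -2, 10], [-12, 16, 10]], S₁ = [[0, 0, 0], [0, 0, 0], [0, 0, 0]], S₂ = [[0, 4, 7], [-5, 2, -4], [5, -6, -3]].
If T = a₁ ⊗ b₁ ⊗ c₁ + a₂ ⊗ b₂ ⊗ c₂ then each S_k = c₁[k]·a₁b₁ᵀ + c₂[k]·a₂b₂ᵀ. S₀ and S₂ are linearly independent, so a₁b₁ᵀ and a₂b₂ᵀ must span the same plane of matrices: they are the rank-1 matrices of the form x·S₀ + y·S₂.
The 2×2 minor of x·S₀ + y·S₂ on rows {0,1}, columns {0,1} is 120·x² − 100·xy + 20·y² = 20·(3·x − y)(2·x − y), vanishing at (x:y) = (1:3) and (1:2).
M₁ = S₀ + 3·S₂ = [[3, -2, 1], [-6, 4, -2], [3, -2, 1]] = (1, -2, 1)(3, -2, 1)ᵀ and M₂ = S₀ + 2·S₂ = [[3, -6, -6], [-1, 2, 2], [-2, 4, 4]] = (3, -1, -2)(1, -2, -2)ᵀ, so take a₁ = (1, -2, 1), b₁ = (3, -2, 1), a₂ = (3, -1, -2), b₂ = (1, -2, -2).
Each slice is an integer combination of E₁ = a₁b₁ᵀ and E₂ = a₂b₂ᵀ: S₀ = −2·E₁ + 3·E₂, S₁ = 0, S₂ = E₁ − E₂; reading off coefficients, c₁ = (-2, 0, 1) and c₂ = (3, 0, -1).
Hence T = (1, -2, 1) ⊗ (3, -2, 1) ⊗ (-2, 0, 1) + (3, -1, -2) ⊗ (1, -2, -2) ⊗ (3, 0, -1), so rank(T) ≤ 2.
These bounds meet, so rank(T) = 2.

2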